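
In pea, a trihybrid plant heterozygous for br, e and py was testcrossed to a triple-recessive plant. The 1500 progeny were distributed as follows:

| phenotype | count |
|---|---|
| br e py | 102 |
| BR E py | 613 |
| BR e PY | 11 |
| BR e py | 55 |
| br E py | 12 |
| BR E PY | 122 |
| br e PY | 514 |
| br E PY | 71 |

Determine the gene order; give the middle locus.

br

The two most frequent reciprocal classes, br e PY and BR E py, are the parental types, so the F1 was br e PY / BR E py.
The two rarest classes, BR e PY and br E py, are the double crossovers. Comparing them with the parentals, only the br allele has switched, so br is the middle locus and the order is py – br – e.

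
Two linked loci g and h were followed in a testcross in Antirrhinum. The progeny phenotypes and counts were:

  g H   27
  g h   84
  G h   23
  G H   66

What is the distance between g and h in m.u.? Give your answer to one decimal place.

The two most frequent classes, G H (66) and g h (84), are the parental types, so the F1 was G H / g h.
The recombinant classes are G h and g H: 23 + 27 = 50.
Recombination frequency = 50/200 = 0.2500 ≈ 25.0%, i.e. 25.0 m.u.

25.0 m.u.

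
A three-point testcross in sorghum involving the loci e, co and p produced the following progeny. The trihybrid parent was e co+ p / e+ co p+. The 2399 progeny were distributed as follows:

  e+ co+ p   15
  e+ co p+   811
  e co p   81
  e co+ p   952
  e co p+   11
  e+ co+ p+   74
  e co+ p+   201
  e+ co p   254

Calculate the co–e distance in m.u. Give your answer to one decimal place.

7.5 m.u.

The two rarest classes, e+ co+ p and e co p+, are the double crossovers. Comparing them with the parentals, only the e allele has switched, so e is the middle locus and the order is co – e – p.
Crossovers in the co–e interval produce the single-crossover classes e co p and e+ co+ p+ (81 + 74 = 155) plus the double crossovers (26).
RF(co–e) = (155 + 26) / 2399 = 181/2399 = 0.0754 → 7.5 m.u.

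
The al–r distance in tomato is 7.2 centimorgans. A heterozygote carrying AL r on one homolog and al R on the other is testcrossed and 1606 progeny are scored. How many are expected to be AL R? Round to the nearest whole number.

A map distance of 7.2 centimorgans corresponds to a recombination frequency of 0.072.
The F1 is AL r / al R, so AL R is a recombinant gamete class with expected frequency r/2 = 0.072/2 = 0.0360.
Expected number = 0.0360 × 1606 = 57.82 ≈ 58.

58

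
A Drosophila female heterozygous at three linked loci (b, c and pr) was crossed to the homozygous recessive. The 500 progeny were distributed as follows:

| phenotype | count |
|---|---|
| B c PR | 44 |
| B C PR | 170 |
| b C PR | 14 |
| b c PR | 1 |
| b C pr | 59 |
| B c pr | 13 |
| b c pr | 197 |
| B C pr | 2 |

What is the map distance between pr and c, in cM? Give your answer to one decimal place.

The two most frequent reciprocal classes, B C PR and b c pr, are the parental types, so the F1 was B C PR / b c pr.
The two rarest classes, B C pr and b c PR, are the double crossovers. Comparing them with the parentals, only the pr allele has switched, so pr is the middle locus and the order is b – pr – c.
Crossovers in the pr–c interval produce the single-crossover classes B c PR and b C pr (44 + 59 = 103) plus the double crossovers (3).
RF(pr–c) = (103 + 3) / 500 = 106/500 = 0.2120 → 21.2 cM.

21.2 cM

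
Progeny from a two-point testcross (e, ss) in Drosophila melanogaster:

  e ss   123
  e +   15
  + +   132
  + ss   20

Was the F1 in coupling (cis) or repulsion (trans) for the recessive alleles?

The two most frequent classes are + + (132) and e ss (123); these are the parental (non-recombinant) types.
So the F1 carried + + on one chromosome and e ss on the other — the recessive alleles are on the same chromosome (cis / coupling).

cis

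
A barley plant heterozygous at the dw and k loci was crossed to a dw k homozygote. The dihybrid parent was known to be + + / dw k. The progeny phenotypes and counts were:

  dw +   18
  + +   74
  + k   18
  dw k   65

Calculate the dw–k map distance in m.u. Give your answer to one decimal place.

20.6 m.u.

The recombinant classes are + k and dw +: 18 + 18 = 36.
Recombination frequency = 36/175 = 0.2057 ≈ 20.6%, i.e. 20.6 m.u.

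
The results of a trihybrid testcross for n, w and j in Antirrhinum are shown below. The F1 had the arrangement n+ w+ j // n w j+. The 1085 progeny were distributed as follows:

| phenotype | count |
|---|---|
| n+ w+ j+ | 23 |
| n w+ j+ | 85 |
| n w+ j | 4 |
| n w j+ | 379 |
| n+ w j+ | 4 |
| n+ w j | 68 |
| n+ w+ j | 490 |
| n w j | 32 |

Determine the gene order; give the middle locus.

The two rarest classes, n w+ j and n+ w j+, are the double crossovers. Comparing them with the parentals, only the n allele has switched, so n is the middle locus and the order is j – n – w.

n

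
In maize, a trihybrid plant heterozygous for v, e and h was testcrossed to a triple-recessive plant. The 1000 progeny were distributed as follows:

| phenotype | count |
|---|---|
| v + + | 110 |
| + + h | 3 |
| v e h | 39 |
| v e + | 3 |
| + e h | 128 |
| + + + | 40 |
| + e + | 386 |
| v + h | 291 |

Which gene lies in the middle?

v

The two most frequent reciprocal classes, v + h and + e +, are the parental types, so the F1 was v + h / + e +.
The two rarest classes, + + h and v e +, are the double crossovers. Comparing them with the parentals, only the v allele has switched, so v is the middle locus and the order is e – v – h.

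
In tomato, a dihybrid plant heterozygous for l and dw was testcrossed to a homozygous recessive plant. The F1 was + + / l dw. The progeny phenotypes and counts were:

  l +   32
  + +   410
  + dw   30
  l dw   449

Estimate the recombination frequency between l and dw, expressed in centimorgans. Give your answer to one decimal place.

6.7 centimorgans

The recombinant classes are + dw and l +: 30 + 32 = 62.
Recombination frequency = 62/921 = 0.0673 ≈ 6.7%, i.e. 6.7 centimorgans.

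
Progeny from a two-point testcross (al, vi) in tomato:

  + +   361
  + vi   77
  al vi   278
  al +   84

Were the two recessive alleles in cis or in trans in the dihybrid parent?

The two most frequent classes are + + (361) and al vi (278); these are the parental (non-recombinant) types.
So the F1 carried + + on one chromosome and al vi on the other — the recessive alleles are on the same chromosome (cis / coupling).

cis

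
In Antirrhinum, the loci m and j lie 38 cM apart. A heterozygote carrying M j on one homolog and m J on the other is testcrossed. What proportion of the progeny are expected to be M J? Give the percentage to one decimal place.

A map distance of 38 cM corresponds to a recombination frequency of 0.380.
The F1 is M j / m J, so M J is a recombinant gamete class with expected frequency r/2 = 0.380/2 = 0.1900.
That is 0.1900 = 19.0% of the progeny.

19.0%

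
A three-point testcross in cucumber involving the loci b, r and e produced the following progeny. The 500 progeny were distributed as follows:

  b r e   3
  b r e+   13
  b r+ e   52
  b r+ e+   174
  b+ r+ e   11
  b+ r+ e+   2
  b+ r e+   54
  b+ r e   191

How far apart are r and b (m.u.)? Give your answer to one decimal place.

The two most frequent reciprocal classes, b+ r e and b r+ e+, are the parental types, so the F1 was b+ r e / b r+ e+.
The two rarest classes, b r e and b+ r+ e+, are the double crossovers. Comparing them with the parentals, only the b allele has switched, so b is the middle locus and the order is e – b – r.
Crossovers in the b–r interval produce the single-crossover classes b+ r+ e and b r e+ (11 + 13 = 24) plus the double crossovers (5).
RF(b–r) = (24 + 5) / 500 = 29/500 = 0.0580 → 5.8 m.u.

5.8 m.u.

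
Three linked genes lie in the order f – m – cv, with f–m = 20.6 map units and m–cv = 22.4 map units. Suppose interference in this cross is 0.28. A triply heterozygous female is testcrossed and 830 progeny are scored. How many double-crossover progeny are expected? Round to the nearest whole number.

28

Map distances give recombination frequencies of 0.206 and 0.224 for the two intervals.
With interference 0.28 (so coincidence = 0.72), expected double-crossover frequency = 0.206 × 0.224 × 0.72 = 0.03322.
Expected number = 0.03322 × 830 = 27.58 ≈ 28.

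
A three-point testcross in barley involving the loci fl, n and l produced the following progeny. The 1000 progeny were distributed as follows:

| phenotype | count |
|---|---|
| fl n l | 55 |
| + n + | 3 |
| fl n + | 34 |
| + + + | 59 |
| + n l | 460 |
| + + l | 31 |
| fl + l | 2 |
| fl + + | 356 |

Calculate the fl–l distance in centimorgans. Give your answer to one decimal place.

11.9 centimorgans

The two most frequent reciprocal classes, fl + + and + n l, are the parental types, so the F1 was fl + + / + n l.
The two rarest classes, fl + l and + n +, are the double crossovers. Comparing them with the parentals, only the l allele has switched, so l is the middle locus and the order is n – l – fl.
Crossovers in the l–fl interval produce the single-crossover classes + + + and fl n l (59 + 55 = 114) plus the double crossovers (5).
RF(l–fl) = (114 + 5) / 1000 = 119/1000 = 0.1190 → 11.9 centimorgans.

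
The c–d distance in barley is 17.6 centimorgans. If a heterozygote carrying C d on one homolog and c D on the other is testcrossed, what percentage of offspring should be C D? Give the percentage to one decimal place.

8.8%

A map distance of 17.6 centimorgans corresponds to a recombination frequency of 0.176.
The F1 is C d / c D, so C D is a recombinant gamete class with expected frequency r/2 = 0.176/2 = 0.0880.
That is 0.0880 = 8.8% of the progeny.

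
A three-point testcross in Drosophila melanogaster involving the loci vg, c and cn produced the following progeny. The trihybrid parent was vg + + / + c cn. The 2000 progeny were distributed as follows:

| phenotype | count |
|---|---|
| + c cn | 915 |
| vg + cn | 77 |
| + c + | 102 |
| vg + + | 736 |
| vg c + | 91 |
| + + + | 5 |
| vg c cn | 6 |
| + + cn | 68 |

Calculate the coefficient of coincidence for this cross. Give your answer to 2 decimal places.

0.68

The two rarest classes, + + + and vg c cn, are the double crossovers. Comparing them with the parentals, only the vg allele has switched, so vg is the middle locus and the order is cn – vg – c.
cn–vg: (179 + 11)/2000 = 0.0950; vg–c: (159 + 11)/2000 = 0.0850.
Expected DCO frequency = 0.0950 × 0.0850 ≈ 0.00808; observed = 11/2000 ≈ 0.00550.
Coefficient of coincidence = 0.00550/0.00808 ≈ 0.68.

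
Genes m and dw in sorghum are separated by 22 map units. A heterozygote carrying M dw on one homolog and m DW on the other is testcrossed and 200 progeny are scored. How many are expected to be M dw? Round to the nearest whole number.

78

A map distance of 22 map units corresponds to a recombination frequency of 0.220.
The F1 is M dw / m DW, so M dw is a parental gamete class with expected frequency (1 − r)/2 = 0.780/2 = 0.3900.
Expected number = 0.3900 × 200 = 78.00 ≈ 78.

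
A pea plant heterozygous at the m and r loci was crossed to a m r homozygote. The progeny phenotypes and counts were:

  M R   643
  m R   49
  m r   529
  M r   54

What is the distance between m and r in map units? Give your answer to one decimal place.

The two most frequent classes, M R (643) and m r (529), are the parental types, so the F1 was M R / m r.
The recombinant classes are M r and m R: 54 + 49 = 103.
Recombination frequency = 103/1275 = 0.0808 ≈ 8.1%, i.e. 8.1 map units.

8.1 map units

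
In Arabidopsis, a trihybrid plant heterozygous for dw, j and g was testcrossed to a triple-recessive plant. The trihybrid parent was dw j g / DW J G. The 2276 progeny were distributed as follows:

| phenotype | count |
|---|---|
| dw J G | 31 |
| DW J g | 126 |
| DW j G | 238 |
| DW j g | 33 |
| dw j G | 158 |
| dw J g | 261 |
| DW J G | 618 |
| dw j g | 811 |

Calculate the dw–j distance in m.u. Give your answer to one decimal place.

The two rarest classes, DW j g and dw J G, are the double crossovers. Comparing them with the parentals, only the dw allele has switched, so dw is the middle locus and the order is j – dw – g.
Crossovers in the j–dw interval produce the single-crossover classes dw J g and DW j G (261 + 238 = 499) plus the double crossovers (64).
RF(j–dw) = (499 + 64) / 2276 = 563/2276 = 0.2474 → 24.7 m.u.

24.7 m.u.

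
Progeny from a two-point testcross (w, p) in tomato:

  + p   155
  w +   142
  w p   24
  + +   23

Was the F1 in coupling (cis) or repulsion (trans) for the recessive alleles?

The two most frequent classes are + p (155) and w + (142); these are the parental (non-recombinant) types.
So the F1 carried + p on one chromosome and w + on the other — the recessive alleles are on opposite chromosomes (trans / repulsion).

trans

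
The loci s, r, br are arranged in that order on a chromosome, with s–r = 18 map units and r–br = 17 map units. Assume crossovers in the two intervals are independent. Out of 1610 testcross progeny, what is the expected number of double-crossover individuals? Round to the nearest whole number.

49

Map distances give recombination frequencies of 0.180 and 0.170 for the two intervals.
With no interference, expected double-crossover frequency = 0.180 × 0.170 = 0.03060.
Expected number = 0.03060 × 1610 = 49.27 ≈ 49.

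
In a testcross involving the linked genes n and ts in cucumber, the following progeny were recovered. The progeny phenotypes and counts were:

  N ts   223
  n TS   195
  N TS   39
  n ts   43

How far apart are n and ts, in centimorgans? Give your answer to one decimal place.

16.4 centimorgans

The two most frequent classes, N ts (223) and n TS (195), are the parental types, so the F1 was N ts / n TS.
The recombinant classes are N TS and n ts: 39 + 43 = 82.
Recombination frequency = 82/500 = 0.1640 ≈ 16.4%, i.e. 16.4 centimorgans.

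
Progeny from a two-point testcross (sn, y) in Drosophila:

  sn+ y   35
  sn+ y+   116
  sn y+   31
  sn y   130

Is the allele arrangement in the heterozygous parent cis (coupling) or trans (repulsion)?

cis

The two most frequent classes are sn+ y+ (116) and sn y (130); these are the parental (non-recombinant) types.
So the F1 carried sn+ y+ on one chromosome and sn y on the other — the recessive alleles are on the same chromosome (cis / coupling).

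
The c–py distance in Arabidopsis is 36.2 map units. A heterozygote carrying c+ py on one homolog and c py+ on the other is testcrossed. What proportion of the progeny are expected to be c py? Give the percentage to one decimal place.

A map distance of 36.2 map units corresponds to a recombination frequency of 0.362.
The F1 is c+ py / c py+, so c py is a recombinant gamete class with expected frequency r/2 = 0.362/2 = 0.1810.
That is 0.1810 = 18.1% of the progeny.

18.1%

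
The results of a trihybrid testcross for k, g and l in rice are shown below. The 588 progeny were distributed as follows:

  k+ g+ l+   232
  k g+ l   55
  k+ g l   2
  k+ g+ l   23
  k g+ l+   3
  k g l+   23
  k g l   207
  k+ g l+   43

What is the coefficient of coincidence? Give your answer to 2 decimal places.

The two most frequent reciprocal classes, k+ g+ l+ and k g l, are the parental types, so the F1 was k+ g+ l+ / k g l.
The two rarest classes, k g+ l+ and k+ g l, are the double crossovers. Comparing them with the parentals, only the k allele has switched, so k is the middle locus and the order is l – k – g.
l–k: (46 + 5)/588 = 0.0867; k–g: (98 + 5)/588 = 0.1752.
Expected DCO frequency = 0.0867 × 0.1752 ≈ 0.01519; observed = 5/588 ≈ 0.00850.
Coefficient of coincidence = 0.00850/0.01519 ≈ 0.56.

0.56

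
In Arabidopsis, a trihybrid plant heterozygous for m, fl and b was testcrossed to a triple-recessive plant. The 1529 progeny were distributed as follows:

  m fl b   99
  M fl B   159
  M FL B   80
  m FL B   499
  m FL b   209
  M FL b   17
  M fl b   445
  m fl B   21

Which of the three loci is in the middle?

The two most frequent reciprocal classes, m FL B and M fl b, are the parental types, so the F1 was m FL B / M fl b.
The two rarest classes, m fl B and M FL b, are the double crossovers. Comparing them with the parentals, only the fl allele has switched, so fl is the middle locus and the order is b – fl – m.

fl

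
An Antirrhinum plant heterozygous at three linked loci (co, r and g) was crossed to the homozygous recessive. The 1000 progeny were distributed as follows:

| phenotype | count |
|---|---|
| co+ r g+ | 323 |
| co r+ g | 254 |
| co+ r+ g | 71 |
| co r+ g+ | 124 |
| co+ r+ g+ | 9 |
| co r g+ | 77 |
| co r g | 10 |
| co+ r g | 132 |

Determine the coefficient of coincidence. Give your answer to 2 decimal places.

0.41

The two most frequent reciprocal classes, co+ r g+ and co r+ g, are the parental types, so the F1 was co+ r g+ / co r+ g.
The two rarest classes, co+ r+ g+ and co r g, are the double crossovers. Comparing them with the parentals, only the r allele has switched, so r is the middle locus and the order is g – r – co.
g–r: (256 + 19)/1000 = 0.2750; r–co: (148 + 19)/1000 = 0.1670.
Expected DCO frequency = 0.2750 × 0.1670 ≈ 0.04593; observed = 19/1000 ≈ 0.01900.
Coefficient of coincidence = 0.01900/0.04593 ≈ 0.41.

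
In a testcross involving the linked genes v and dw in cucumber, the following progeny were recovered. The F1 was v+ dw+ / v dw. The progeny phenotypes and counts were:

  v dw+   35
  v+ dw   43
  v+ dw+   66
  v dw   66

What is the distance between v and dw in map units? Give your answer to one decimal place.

The recombinant classes are v+ dw and v dw+: 43 + 35 = 78.
Recombination frequency = 78/210 = 0.3714 ≈ 37.1%, i.e. 37.1 map units.

37.1 map units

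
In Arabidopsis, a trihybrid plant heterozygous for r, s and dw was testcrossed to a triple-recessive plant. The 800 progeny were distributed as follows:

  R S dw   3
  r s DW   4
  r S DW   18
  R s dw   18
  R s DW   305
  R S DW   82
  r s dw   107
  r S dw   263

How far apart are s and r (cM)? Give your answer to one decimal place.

24.5 cM

The two most frequent reciprocal classes, r S dw and R s DW, are the parental types, so the F1 was r S dw / R s DW.
The two rarest classes, R S dw and r s DW, are the double crossovers. Comparing them with the parentals, only the r allele has switched, so r is the middle locus and the order is s – r – dw.
Crossovers in the s–r interval produce the single-crossover classes r s dw and R S DW (107 + 82 = 189) plus the double crossovers (7).
RF(s–r) = (189 + 7) / 800 = 196/800 = 0.2450 → 24.5 cM.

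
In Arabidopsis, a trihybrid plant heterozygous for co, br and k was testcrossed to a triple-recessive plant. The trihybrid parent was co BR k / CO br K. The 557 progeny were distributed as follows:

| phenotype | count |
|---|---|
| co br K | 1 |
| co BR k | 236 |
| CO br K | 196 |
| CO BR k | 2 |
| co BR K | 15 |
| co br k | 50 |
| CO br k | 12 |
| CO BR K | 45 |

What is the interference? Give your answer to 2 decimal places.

0.43

The two rarest classes, CO BR k and co br K, are the double crossovers. Comparing them with the parentals, only the co allele has switched, so co is the middle locus and the order is br – co – k.
br–co: (95 + 3)/557 = 0.1759; co–k: (27 + 3)/557 = 0.0539.
Expected DCO frequency = 0.1759 × 0.0539 ≈ 0.00948; observed = 3/557 ≈ 0.00539.
Coefficient of coincidence = 0.00539/0.00948 ≈ 0.57; interference = 1 − 0.57 = 0.43.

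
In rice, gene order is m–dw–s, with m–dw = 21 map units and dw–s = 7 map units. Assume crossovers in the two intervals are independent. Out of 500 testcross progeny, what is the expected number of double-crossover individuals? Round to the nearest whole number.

Map distances give recombination frequencies of 0.210 and 0.070 for the two intervals.
With no interference, expected double-crossover frequency = 0.210 × 0.070 = 0.01470.
Expected number = 0.01470 × 500 = 7.35 ≈ 7.

7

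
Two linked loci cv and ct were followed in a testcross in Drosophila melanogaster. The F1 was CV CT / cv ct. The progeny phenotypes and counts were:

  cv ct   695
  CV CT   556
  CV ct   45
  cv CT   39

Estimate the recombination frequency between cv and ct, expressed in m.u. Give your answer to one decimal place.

6.3 m.u.

The recombinant classes are CV ct and cv CT: 45 + 39 = 84.
Recombination frequency = 84/1335 = 0.0629 ≈ 6.3%, i.e. 6.3 m.u.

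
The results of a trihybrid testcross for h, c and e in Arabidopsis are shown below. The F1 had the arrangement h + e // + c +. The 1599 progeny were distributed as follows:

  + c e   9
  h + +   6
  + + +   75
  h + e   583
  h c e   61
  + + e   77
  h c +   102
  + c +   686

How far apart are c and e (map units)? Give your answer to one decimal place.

9.4 map units

The two rarest classes, h + + and + c e, are the double crossovers. Comparing them with the parentals, only the e allele has switched, so e is the middle locus and the order is h – e – c.
Crossovers in the e–c interval produce the single-crossover classes h c e and + + + (61 + 75 = 136) plus the double crossovers (15).
RF(e–c) = (136 + 15) / 1599 = 151/1599 = 0.0944 → 9.4 map units.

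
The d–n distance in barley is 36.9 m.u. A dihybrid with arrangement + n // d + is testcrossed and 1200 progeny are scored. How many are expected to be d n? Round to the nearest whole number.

221

A map distance of 36.9 m.u. corresponds to a recombination frequency of 0.369.
The F1 is + n / d +, so d n is a recombinant gamete class with expected frequency r/2 = 0.369/2 = 0.1845.
Expected number = 0.1845 × 1200 = 221.40 ≈ 221.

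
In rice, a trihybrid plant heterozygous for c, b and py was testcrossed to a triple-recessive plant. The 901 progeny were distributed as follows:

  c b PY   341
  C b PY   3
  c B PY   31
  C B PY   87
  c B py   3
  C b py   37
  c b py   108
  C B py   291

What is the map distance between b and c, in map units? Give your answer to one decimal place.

The two most frequent reciprocal classes, c b PY and C B py, are the parental types, so the F1 was c b PY / C B py.
The two rarest classes, C b PY and c B py, are the double crossovers. Comparing them with the parentals, only the c allele has switched, so c is the middle locus and the order is b – c – py.
Crossovers in the b–c interval produce the single-crossover classes c B PY and C b py (31 + 37 = 68) plus the double crossovers (6).
RF(b–c) = (68 + 6) / 901 = 74/901 = 0.0821 → 8.2 map units.

8.2 map units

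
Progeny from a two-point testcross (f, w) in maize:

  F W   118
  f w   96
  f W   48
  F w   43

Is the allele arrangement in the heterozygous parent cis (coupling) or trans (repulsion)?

The two most frequent classes are F W (118) and f w (96); these are the parental (non-recombinant) types.
So the F1 carried F W on one chromosome and f w on the other — the recessive alleles are on the same chromosome (cis / coupling).

cis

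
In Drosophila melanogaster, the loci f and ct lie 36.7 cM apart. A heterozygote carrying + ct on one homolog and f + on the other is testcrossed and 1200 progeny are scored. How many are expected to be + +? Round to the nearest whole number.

220

A map distance of 36.7 cM corresponds to a recombination frequency of 0.367.
The F1 is + ct / f +, so + + is a recombinant gamete class with expected frequency r/2 = 0.367/2 = 0.1835.
Expected number = 0.1835 × 1200 = 220.20 ≈ 220.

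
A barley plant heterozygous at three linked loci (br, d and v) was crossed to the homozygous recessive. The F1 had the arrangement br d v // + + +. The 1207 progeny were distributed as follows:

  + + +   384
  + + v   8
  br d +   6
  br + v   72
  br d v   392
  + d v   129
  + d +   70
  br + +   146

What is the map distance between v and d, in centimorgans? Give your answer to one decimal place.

The two rarest classes, br d + and + + v, are the double crossovers. Comparing them with the parentals, only the v allele has switched, so v is the middle locus and the order is d – v – br.
Crossovers in the d–v interval produce the single-crossover classes br + v and + d + (72 + 70 = 142) plus the double crossovers (14).
RF(d–v) = (142 + 14) / 1207 = 156/1207 = 0.1292 → 12.9 centimorgans.

12.9 centimorgans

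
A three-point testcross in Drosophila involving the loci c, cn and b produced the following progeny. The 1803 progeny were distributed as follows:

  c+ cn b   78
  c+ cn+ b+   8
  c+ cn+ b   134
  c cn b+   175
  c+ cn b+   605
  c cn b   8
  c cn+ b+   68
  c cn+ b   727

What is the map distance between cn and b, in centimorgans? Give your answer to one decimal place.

The two most frequent reciprocal classes, c+ cn b+ and c cn+ b, are the parental types, so the F1 was c+ cn b+ / c cn+ b.
The two rarest classes, c+ cn+ b+ and c cn b, are the double crossovers. Comparing them with the parentals, only the cn allele has switched, so cn is the middle locus and the order is b – cn – c.
Crossovers in the b–cn interval produce the single-crossover classes c+ cn b and c cn+ b+ (78 + 68 = 146) plus the double crossovers (16).
RF(b–cn) = (146 + 16) / 1803 = 162/1803 = 0.0899 → 9.0 centimorgans.

9.0 centimorgans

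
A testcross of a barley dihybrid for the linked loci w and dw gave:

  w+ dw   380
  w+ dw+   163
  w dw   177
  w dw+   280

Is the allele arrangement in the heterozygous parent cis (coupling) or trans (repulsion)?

trans

The two most frequent classes are w+ dw (380) and w dw+ (280); these are the parental (non-recombinant) types.
So the F1 carried w+ dw on one chromosome and w dw+ on the other — the recessive alleles are on opposite chromosomes (trans / repulsion).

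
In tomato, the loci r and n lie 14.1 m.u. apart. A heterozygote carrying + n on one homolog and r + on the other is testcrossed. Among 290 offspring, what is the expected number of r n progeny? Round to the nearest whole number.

20

A map distance of 14.1 m.u. corresponds to a recombination frequency of 0.141.
The F1 is + n / r +, so r n is a recombinant gamete class with expected frequency r/2 = 0.141/2 = 0.0705.
Expected number = 0.0705 × 290 = 20.44 ≈ 20.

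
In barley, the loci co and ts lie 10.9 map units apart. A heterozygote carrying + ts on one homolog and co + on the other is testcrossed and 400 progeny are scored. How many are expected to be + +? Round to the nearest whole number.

A map distance of 10.9 map units corresponds to a recombination frequency of 0.109.
The F1 is + ts / co +, so + + is a recombinant gamete class with expected frequency r/2 = 0.109/2 = 0.0545.
Expected number = 0.0545 × 400 = 21.80 ≈ 22.

22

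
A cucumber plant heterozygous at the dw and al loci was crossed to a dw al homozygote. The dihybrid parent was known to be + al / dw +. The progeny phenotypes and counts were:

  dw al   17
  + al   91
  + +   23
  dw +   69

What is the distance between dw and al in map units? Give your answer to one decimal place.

20.0 map units

The recombinant classes are + + and dw al: 23 + 17 = 40.
Recombination frequency = 40/200 = 0.2000 ≈ 20.0%, i.e. 20.0 map units.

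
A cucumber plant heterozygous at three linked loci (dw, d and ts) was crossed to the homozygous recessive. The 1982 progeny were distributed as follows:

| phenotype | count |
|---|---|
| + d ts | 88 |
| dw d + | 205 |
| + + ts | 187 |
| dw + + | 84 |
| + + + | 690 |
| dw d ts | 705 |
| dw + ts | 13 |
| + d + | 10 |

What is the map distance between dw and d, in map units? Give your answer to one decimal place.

The two most frequent reciprocal classes, + + + and dw d ts, are the parental types, so the F1 was + + + / dw d ts.
The two rarest classes, + d + and dw + ts, are the double crossovers. Comparing them with the parentals, only the d allele has switched, so d is the middle locus and the order is ts – d – dw.
Crossovers in the d–dw interval produce the single-crossover classes dw + + and + d ts (84 + 88 = 172) plus the double crossovers (23).
RF(d–dw) = (172 + 23) / 1982 = 195/1982 = 0.0984 → 9.8 map units.

9.8 map units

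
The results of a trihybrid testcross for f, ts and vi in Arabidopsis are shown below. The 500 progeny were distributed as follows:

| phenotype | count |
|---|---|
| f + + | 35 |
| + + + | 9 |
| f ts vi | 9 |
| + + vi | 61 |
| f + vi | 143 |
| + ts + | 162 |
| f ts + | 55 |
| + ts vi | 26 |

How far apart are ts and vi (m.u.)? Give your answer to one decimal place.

The two most frequent reciprocal classes, f + vi and + ts +, are the parental types, so the F1 was f + vi / + ts +.
The two rarest classes, f ts vi and + + +, are the double crossovers. Comparing them with the parentals, only the ts allele has switched, so ts is the middle locus and the order is vi – ts – f.
Crossovers in the vi–ts interval produce the single-crossover classes f + + and + ts vi (35 + 26 = 61) plus the double crossovers (18).
RF(vi–ts) = (61 + 18) / 500 = 79/500 = 0.1580 → 15.8 m.u.

15.8 m.u.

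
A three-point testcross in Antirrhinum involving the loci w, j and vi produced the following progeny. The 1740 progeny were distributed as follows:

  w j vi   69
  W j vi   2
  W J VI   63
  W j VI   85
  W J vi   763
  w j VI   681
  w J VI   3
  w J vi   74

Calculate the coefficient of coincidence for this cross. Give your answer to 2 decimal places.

The two most frequent reciprocal classes, W J vi and w j VI, are the parental types, so the F1 was W J vi / w j VI.
The two rarest classes, W j vi and w J VI, are the double crossovers. Comparing them with the parentals, only the j allele has switched, so j is the middle locus and the order is w – j – vi.
w–j: (159 + 5)/1740 = 0.0943; j–vi: (132 + 5)/1740 = 0.0787.
Expected DCO frequency = 0.0943 × 0.0787 ≈ 0.00742; observed = 5/1740 ≈ 0.00287.
Coefficient of coincidence = 0.00287/0.00742 ≈ 0.39.

0.39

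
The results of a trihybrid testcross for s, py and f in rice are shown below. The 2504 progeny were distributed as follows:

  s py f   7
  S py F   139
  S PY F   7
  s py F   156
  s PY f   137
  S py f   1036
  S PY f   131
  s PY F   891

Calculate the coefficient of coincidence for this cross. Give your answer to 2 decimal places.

The two most frequent reciprocal classes, s PY F and S py f, are the parental types, so the F1 was s PY F / S py f.
The two rarest classes, S PY F and s py f, are the double crossovers. Comparing them with the parentals, only the s allele has switched, so s is the middle locus and the order is py – s – f.
py–s: (287 + 14)/2504 = 0.1202; s–f: (276 + 14)/2504 = 0.1158.
Expected DCO frequency = 0.1202 × 0.1158 ≈ 0.01392; observed = 14/2504 ≈ 0.00559.
Coefficient of coincidence = 0.00559/0.01392 ≈ 0.40.

0.40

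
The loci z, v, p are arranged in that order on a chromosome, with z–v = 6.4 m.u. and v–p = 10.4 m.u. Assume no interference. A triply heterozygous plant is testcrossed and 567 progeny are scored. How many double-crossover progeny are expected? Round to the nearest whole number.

Map distances give recombination frequencies of 0.064 and 0.104 for the two intervals.
With no interference, expected double-crossover frequency = 0.064 × 0.104 = 0.00666.
Expected number = 0.00666 × 567 = 3.77 ≈ 4.

4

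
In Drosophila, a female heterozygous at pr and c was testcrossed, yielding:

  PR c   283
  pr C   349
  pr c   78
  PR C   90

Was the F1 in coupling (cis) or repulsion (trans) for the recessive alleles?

trans

The two most frequent classes are PR c (283) and pr C (349); these are the parental (non-recombinant) types.
So the F1 carried PR c on one chromosome and pr C on the other — the recessive alleles are on opposite chromosomes (trans / repulsion).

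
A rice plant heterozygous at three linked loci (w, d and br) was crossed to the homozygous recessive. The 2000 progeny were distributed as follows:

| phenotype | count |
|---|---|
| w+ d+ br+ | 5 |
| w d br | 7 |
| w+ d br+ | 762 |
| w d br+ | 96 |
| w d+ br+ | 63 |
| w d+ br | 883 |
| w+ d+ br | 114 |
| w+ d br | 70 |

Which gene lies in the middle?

The two most frequent reciprocal classes, w d+ br and w+ d br+, are the parental types, so the F1 was w d+ br / w+ d br+.
The two rarest classes, w d br and w+ d+ br+, are the double crossovers. Comparing them with the parentals, only the d allele has switched, so d is the middle locus and the order is br – d – w.

d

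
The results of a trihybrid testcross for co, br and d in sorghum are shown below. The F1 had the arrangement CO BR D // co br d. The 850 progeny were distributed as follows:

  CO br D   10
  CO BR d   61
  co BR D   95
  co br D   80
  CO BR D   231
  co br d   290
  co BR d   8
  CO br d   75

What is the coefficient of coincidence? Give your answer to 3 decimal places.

0.512

The two rarest classes, CO br D and co BR d, are the double crossovers. Comparing them with the parentals, only the br allele has switched, so br is the middle locus and the order is co – br – d.
co–br: (170 + 18)/850 = 0.2212; br–d: (141 + 18)/850 = 0.1871.
Expected DCO frequency = 0.2212 × 0.1871 ≈ 0.04139; observed = 18/850 ≈ 0.02118.
Coefficient of coincidence = 0.02118/0.04139 ≈ 0.512.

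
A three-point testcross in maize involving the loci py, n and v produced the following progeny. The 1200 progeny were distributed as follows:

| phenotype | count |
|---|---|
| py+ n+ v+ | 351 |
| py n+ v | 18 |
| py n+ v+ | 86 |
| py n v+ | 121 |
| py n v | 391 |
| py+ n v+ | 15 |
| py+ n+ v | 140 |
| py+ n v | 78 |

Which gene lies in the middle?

n

The two most frequent reciprocal classes, py+ n+ v+ and py n v, are the parental types, so the F1 was py+ n+ v+ / py n v.
The two rarest classes, py+ n v+ and py n+ v, are the double crossovers. Comparing them with the parentals, only the n allele has switched, so n is the middle locus and the order is v – n – py.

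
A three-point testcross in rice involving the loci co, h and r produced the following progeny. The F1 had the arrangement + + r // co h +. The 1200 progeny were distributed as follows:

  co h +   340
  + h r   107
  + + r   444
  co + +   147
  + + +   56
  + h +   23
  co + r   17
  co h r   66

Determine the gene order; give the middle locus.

The two rarest classes, co + r and + h +, are the double crossovers. Comparing them with the parentals, only the co allele has switched, so co is the middle locus and the order is h – co – r.

co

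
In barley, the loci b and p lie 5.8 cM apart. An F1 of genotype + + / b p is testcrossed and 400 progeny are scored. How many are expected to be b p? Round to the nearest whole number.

A map distance of 5.8 cM corresponds to a recombination frequency of 0.058.
The F1 is + + / b p, so b p is a parental gamete class with expected frequency (1 − r)/2 = 0.942/2 = 0.4710.
Expected number = 0.4710 × 400 = 188.40 ≈ 188.

188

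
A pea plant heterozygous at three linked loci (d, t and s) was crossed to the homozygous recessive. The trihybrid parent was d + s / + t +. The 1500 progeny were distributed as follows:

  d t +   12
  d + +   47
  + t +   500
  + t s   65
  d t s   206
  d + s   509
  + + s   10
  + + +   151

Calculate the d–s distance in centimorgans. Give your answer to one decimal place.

The two rarest classes, + + s and d t +, are the double crossovers. Comparing them with the parentals, only the d allele has switched, so d is the middle locus and the order is s – d – t.
Crossovers in the s–d interval produce the single-crossover classes d + + and + t s (47 + 65 = 112) plus the double crossovers (22).
RF(s–d) = (112 + 22) / 1500 = 134/1500 = 0.0893 → 8.9 centimorgans.

8.9 centimorgans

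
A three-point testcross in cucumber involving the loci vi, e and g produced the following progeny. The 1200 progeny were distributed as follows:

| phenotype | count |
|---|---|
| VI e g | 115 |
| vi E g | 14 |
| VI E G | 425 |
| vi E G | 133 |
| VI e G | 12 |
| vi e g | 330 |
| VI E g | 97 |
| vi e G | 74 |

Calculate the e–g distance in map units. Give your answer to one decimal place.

The two most frequent reciprocal classes, vi e g and VI E G, are the parental types, so the F1 was vi e g / VI E G.
The two rarest classes, vi E g and VI e G, are the double crossovers. Comparing them with the parentals, only the e allele has switched, so e is the middle locus and the order is g – e – vi.
Crossovers in the g–e interval produce the single-crossover classes vi e G and VI E g (74 + 97 = 171) plus the double crossovers (26).
RF(g–e) = (171 + 26) / 1200 = 197/1200 = 0.1642 → 16.4 map units.

16.4 map units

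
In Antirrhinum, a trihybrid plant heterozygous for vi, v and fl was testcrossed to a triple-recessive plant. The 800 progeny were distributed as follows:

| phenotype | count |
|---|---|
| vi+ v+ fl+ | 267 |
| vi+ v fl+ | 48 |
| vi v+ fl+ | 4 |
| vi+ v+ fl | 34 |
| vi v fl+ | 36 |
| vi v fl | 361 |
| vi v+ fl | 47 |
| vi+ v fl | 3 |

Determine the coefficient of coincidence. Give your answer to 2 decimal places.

The two most frequent reciprocal classes, vi+ v+ fl+ and vi v fl, are the parental types, so the F1 was vi+ v+ fl+ / vi v fl.
The two rarest classes, vi v+ fl+ and vi+ v fl, are the double crossovers. Comparing them with the parentals, only the vi allele has switched, so vi is the middle locus and the order is v – vi – fl.
v–vi: (95 + 7)/800 = 0.1275; vi–fl: (70 + 7)/800 = 0.0963.
Expected DCO frequency = 0.1275 × 0.0963 ≈ 0.01228; observed = 7/800 ≈ 0.00875.
Coefficient of coincidence = 0.00875/0.01228 ≈ 0.71.

0.71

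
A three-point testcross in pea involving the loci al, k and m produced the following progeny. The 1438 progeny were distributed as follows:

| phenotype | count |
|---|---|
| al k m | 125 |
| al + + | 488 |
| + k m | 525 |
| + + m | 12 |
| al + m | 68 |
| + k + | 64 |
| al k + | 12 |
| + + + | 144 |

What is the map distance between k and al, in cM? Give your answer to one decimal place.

The two most frequent reciprocal classes, + k m and al + +, are the parental types, so the F1 was + k m / al + +.
The two rarest classes, + + m and al k +, are the double crossovers. Comparing them with the parentals, only the k allele has switched, so k is the middle locus and the order is m – k – al.
Crossovers in the k–al interval produce the single-crossover classes al k m and + + + (125 + 144 = 269) plus the double crossovers (24).
RF(k–al) = (269 + 24) / 1438 = 293/1438 = 0.2038 → 20.4 cM.

20.4 cM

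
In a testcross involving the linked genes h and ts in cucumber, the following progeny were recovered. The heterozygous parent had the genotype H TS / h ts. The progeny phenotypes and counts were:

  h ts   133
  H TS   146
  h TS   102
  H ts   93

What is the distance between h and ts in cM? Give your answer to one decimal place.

41.1 cM

The recombinant classes are H ts and h TS: 93 + 102 = 195.
Recombination frequency = 195/474 = 0.4114 ≈ 41.1%, i.e. 41.1 cM.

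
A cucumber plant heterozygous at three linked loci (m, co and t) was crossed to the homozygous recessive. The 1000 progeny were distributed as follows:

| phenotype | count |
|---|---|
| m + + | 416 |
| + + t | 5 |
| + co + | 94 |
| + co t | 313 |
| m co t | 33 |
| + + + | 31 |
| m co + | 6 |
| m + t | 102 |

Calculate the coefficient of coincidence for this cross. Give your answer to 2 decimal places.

0.71

The two most frequent reciprocal classes, m + + and + co t, are the parental types, so the F1 was m + + / + co t.
The two rarest classes, m co + and + + t, are the double crossovers. Comparing them with the parentals, only the co allele has switched, so co is the middle locus and the order is t – co – m.
t–co: (196 + 11)/1000 = 0.2070; co–m: (64 + 11)/1000 = 0.0750.
Expected DCO frequency = 0.2070 × 0.0750 ≈ 0.01552; observed = 11/1000 ≈ 0.01100.
Coefficient of coincidence = 0.01100/0.01552 ≈ 0.71.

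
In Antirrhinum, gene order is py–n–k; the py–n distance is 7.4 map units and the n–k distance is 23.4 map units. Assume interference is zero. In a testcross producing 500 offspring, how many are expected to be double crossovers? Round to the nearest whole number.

Map distances give recombination frequencies of 0.074 and 0.234 for the two intervals.
With no interference, expected double-crossover frequency = 0.074 × 0.234 = 0.01732.
Expected number = 0.01732 × 500 = 8.66 ≈ 9.

9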